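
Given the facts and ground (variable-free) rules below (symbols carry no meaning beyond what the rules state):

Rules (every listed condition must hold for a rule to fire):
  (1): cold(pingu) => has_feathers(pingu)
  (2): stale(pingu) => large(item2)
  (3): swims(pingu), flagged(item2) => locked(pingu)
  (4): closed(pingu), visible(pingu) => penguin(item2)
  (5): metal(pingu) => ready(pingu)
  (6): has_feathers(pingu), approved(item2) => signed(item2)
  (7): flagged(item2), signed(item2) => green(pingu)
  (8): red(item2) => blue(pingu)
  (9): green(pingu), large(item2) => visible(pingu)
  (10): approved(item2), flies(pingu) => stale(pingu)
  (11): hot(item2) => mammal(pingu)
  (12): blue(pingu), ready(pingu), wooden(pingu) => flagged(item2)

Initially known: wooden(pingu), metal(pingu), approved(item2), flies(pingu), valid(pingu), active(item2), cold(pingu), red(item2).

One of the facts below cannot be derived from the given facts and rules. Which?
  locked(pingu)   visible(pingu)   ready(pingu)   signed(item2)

Round 1: (1) [cold(pingu) => has_feathers(pingu)]; (5) [metal(pingu) => ready(pingu)]; (8) [red(item2) => blue(pingu)]; (10) [approved(item2), flies(pingu) => stale(pingu)]. New: has_feathers(pingu), ready(pingu), blue(pingu), stale(pingu).
Round 2: (2) [stale(pingu) => large(item2)]; (6) [has_feathers(pingu), approved(item2) => signed(item2)]; (12) [blue(pingu), ready(pingu), wooden(pingu) => flagged(item2)]. New: large(item2), signed(item2), flagged(item2).
Round 3: (7) [flagged(item2), signed(item2) => green(pingu)]. New: green(pingu).
Round 4: (9) [green(pingu), large(item2) => visible(pingu)]. New: visible(pingu).
Derived: signed(item2) (round 2), visible(pingu) (round 4), ready(pingu) (round 1). locked(pingu) never appears in any round.

locked(pingu)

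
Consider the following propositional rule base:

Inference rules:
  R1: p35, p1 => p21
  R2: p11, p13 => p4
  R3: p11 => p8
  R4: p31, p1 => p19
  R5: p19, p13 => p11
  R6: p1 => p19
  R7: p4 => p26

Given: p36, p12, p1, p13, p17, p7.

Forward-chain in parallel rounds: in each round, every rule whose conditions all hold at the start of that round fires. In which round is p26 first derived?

4

Round 1: R6 [p1 => p19]. Adds p19.
Round 2: R5 [p19, p13 => p11]. Adds p11.
Round 3: R2 [p11, p13 => p4]; R3 [p11 => p8]. Adds p4, p8.
Round 4: R7 [p4 => p26]. Adds p26.
p26 first appears in round 4.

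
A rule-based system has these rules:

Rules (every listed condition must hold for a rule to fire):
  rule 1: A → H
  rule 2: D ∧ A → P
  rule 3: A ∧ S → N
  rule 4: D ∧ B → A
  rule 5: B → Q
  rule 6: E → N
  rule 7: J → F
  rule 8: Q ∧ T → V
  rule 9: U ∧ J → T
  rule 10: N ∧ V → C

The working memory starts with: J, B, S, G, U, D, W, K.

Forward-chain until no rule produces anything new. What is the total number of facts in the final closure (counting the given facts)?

17

[1] rule 4 [D ∧ B → A]; rule 5 [B → Q]; rule 7 [J → F]; rule 9 [U ∧ J → T]. ⇒ new: A, Q, F, T.
[2] rule 1 [A → H]; rule 2 [D ∧ A → P]; rule 3 [A ∧ S → N]; rule 8 [Q ∧ T → V]. ⇒ new: H, P, N, V.
[3] rule 10 [N ∧ V → C]. ⇒ new: C.
Closure: {A, B, C, D, F, G, H, J, K, N, P, Q, S, T, U, V, W} — 17 facts.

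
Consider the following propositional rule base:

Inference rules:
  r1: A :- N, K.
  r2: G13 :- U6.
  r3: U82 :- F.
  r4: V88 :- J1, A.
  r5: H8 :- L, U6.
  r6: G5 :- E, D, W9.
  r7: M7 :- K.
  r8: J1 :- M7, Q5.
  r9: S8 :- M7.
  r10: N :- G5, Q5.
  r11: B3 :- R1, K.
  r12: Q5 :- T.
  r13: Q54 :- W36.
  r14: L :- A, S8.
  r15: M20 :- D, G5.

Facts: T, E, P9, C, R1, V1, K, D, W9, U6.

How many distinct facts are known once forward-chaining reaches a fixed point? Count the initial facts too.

23

[1] r2 [G13 :- U6.]; r6 [G5 :- E, D, W9.]; r7 [M7 :- K.]; r11 [B3 :- R1, K.]; r12 [Q5 :- T.]. ⇒ new: G13, G5, M7, B3, Q5.
[2] r8 [J1 :- M7, Q5.]; r9 [S8 :- M7.]; r10 [N :- G5, Q5.]; r15 [M20 :- D, G5.]. ⇒ new: J1, S8, N, M20.
[3] r1 [A :- N, K.]. ⇒ new: A.
[4] r4 [V88 :- J1, A.]; r14 [L :- A, S8.]. ⇒ new: V88, L.
[5] r5 [H8 :- L, U6.]. ⇒ new: H8.
Closure: {A, B3, C, D, E, G13, G5, H8, J1, K, L, M20, M7, N, P9, Q5, R1, S8, T, U6, V1, V88, W9} — 23 facts.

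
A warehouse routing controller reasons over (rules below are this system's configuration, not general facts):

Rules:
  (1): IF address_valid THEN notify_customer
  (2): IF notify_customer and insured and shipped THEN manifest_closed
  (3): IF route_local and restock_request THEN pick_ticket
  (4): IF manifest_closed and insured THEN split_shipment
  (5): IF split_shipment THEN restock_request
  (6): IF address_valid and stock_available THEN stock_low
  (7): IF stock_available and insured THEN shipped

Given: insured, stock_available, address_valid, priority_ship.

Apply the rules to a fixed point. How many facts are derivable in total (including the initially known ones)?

10

Round 1 — (1), (6), (7), derive notify_customer, stock_low, shipped.
Round 2 — (2), derive manifest_closed.
Round 3 — (4), derive split_shipment.
Round 4 — (5), derive restock_request.
Closure: {address_valid, insured, manifest_closed, notify_customer, priority_ship, restock_request, shipped, split_shipment, stock_available, stock_low} — 10 facts.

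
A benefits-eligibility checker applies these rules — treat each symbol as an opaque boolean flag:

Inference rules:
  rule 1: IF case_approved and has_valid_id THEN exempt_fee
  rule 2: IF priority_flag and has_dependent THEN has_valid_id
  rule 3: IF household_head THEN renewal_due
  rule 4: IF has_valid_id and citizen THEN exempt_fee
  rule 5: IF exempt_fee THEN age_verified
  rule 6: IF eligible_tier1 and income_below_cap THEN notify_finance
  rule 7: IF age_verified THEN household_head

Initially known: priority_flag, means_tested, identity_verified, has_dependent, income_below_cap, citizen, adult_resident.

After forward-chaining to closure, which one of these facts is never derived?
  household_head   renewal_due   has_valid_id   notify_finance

Round 1: rule 2 [IF priority_flag and has_dependent THEN has_valid_id]. Adds has_valid_id.
Round 2: rule 4 [IF has_valid_id and citizen THEN exempt_fee]. Adds exempt_fee.
Round 3: rule 5 [IF exempt_fee THEN age_verified]. Adds age_verified.
Round 4: rule 7 [IF age_verified THEN household_head]. Adds household_head.
Round 5: rule 3 [IF household_head THEN renewal_due]. Adds renewal_due.
Derived: renewal_due (round 5), has_valid_id (round 1), household_head (round 4). notify_finance never appears in any round.

notify_finance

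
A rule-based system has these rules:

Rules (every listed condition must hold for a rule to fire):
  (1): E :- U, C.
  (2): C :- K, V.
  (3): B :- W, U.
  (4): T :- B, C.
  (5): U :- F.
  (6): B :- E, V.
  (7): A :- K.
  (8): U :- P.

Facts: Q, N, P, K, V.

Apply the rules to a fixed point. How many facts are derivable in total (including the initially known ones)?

Round 1 fires (2), (7), (8), giving C, A, U.
Round 2 fires (1), giving E.
Round 3 fires (6), giving B.
Round 4 fires (4), giving T.
Closure: {A, B, C, E, K, N, P, Q, T, U, V} — 11 facts.

11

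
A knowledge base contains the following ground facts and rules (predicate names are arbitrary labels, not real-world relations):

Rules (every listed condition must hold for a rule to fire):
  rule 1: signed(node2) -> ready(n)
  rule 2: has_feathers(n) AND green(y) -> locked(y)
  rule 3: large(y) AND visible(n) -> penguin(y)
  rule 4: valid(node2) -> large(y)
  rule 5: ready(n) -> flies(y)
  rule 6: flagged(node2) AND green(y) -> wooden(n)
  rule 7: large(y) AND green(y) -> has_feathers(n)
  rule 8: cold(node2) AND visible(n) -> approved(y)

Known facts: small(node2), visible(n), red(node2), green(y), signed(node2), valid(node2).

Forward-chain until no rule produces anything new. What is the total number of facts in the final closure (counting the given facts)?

Round 1: rule 1 [signed(node2) -> ready(n)]; rule 4 [valid(node2) -> large(y)]. New: ready(n), large(y).
Round 2: rule 3 [large(y) AND visible(n) -> penguin(y)]; rule 5 [ready(n) -> flies(y)]; rule 7 [large(y) AND green(y) -> has_feathers(n)]. New: penguin(y), flies(y), has_feathers(n).
Round 3: rule 2 [has_feathers(n) AND green(y) -> locked(y)]. New: locked(y).
Closure: {flies(y), green(y), has_feathers(n), large(y), locked(y), penguin(y), ready(n), red(node2), signed(node2), small(node2), valid(node2), visible(n)} — 12 facts.

12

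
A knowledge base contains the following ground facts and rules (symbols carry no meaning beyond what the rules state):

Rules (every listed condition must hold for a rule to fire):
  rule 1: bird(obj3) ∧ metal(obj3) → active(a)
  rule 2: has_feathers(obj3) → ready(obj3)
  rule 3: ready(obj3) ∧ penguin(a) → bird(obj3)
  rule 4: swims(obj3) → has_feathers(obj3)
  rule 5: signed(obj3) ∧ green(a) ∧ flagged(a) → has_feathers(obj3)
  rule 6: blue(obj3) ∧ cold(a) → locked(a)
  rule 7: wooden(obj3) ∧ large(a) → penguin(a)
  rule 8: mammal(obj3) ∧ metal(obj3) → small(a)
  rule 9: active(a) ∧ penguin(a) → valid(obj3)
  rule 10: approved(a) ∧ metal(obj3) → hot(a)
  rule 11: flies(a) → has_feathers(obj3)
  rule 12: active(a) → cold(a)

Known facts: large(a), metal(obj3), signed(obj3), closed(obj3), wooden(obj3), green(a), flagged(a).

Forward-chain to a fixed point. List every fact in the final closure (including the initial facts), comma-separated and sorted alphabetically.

Round 1 — rule 5, rule 7, derive has_feathers(obj3), penguin(a).
Round 2 — rule 2, derive ready(obj3).
Round 3 — rule 3, derive bird(obj3).
Round 4 — rule 1, derive active(a).
Round 5 — rule 9, rule 12, derive valid(obj3), cold(a).

active(a), bird(obj3), closed(obj3), cold(a), flagged(a), green(a), has_feathers(obj3), large(a), metal(obj3), penguin(a), ready(obj3), signed(obj3), valid(obj3), wooden(obj3)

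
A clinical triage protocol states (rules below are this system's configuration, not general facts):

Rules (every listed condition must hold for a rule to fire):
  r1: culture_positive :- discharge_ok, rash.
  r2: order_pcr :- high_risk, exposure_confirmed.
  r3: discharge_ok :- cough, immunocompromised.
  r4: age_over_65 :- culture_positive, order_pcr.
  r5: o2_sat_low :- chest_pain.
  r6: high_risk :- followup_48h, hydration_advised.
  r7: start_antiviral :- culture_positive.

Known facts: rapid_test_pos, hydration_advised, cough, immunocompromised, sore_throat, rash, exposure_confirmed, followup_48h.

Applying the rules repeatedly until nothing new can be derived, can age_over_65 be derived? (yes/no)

yes

Round 1: r3 [discharge_ok :- cough, immunocompromised.]; r6 [high_risk :- followup_48h, hydration_advised.]. New: discharge_ok, high_risk.
Round 2: r1 [culture_positive :- discharge_ok, rash.]; r2 [order_pcr :- high_risk, exposure_confirmed.]. New: culture_positive, order_pcr.
Round 3: r4 [age_over_65 :- culture_positive, order_pcr.]; r7 [start_antiviral :- culture_positive.]. New: age_over_65, start_antiviral.
age_over_65 appears in round 3, so it is derivable.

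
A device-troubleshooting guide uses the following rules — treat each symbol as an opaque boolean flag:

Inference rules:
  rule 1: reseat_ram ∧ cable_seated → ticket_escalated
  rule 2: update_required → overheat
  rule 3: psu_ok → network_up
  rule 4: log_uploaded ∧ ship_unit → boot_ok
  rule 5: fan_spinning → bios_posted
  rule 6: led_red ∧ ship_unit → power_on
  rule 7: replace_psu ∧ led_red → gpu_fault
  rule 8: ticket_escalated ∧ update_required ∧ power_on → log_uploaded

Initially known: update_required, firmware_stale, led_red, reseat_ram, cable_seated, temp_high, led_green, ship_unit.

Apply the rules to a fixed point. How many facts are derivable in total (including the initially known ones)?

13

Round 1 fires rule 1, rule 2, rule 6, giving ticket_escalated, overheat, power_on.
Round 2 fires rule 8, giving log_uploaded.
Round 3 fires rule 4, giving boot_ok.
Closure: {boot_ok, cable_seated, firmware_stale, led_green, led_red, log_uploaded, overheat, power_on, reseat_ram, ship_unit, temp_high, ticket_escalated, update_required} — 13 facts.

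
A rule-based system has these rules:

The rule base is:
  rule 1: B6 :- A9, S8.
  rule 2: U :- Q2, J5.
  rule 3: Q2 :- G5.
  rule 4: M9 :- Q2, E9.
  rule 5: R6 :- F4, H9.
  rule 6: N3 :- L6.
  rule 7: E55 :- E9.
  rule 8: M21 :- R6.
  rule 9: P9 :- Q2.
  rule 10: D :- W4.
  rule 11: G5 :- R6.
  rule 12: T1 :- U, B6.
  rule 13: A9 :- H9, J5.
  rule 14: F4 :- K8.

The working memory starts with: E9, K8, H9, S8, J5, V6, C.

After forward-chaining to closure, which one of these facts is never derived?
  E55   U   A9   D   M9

Round 1: rule 7 [E55 :- E9.]; rule 13 [A9 :- H9, J5.]; rule 14 [F4 :- K8.]. Adds E55, A9, F4.
Round 2: rule 1 [B6 :- A9, S8.]; rule 5 [R6 :- F4, H9.]. Adds B6, R6.
Round 3: rule 8 [M21 :- R6.]; rule 11 [G5 :- R6.]. Adds M21, G5.
Round 4: rule 3 [Q2 :- G5.]. Adds Q2.
Round 5: rule 2 [U :- Q2, J5.]; rule 4 [M9 :- Q2, E9.]; rule 9 [P9 :- Q2.]. Adds U, M9, P9.
Round 6: rule 12 [T1 :- U, B6.]. Adds T1.
Derived: A9 (round 1), M9 (round 5), E55 (round 1), U (round 5). D never appears in any round.

D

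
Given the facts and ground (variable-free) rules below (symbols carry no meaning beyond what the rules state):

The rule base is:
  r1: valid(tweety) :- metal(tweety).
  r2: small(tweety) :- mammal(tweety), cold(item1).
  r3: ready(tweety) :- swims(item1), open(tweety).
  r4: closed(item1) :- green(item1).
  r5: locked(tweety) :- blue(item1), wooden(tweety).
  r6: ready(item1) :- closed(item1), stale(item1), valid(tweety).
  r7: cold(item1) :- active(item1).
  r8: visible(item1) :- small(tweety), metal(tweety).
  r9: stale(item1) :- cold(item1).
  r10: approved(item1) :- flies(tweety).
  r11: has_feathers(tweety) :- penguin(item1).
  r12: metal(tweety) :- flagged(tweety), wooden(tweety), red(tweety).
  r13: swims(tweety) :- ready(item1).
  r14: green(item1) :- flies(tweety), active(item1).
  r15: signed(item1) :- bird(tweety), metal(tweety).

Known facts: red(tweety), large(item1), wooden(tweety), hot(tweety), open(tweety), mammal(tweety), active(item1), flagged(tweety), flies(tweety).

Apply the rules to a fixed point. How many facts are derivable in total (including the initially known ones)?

20

Round 1: r7 [cold(item1) :- active(item1).]; r10 [approved(item1) :- flies(tweety).]; r12 [metal(tweety) :- flagged(tweety), wooden(tweety), red(tweety).]; r14 [green(item1) :- flies(tweety), active(item1).]. New: cold(item1), approved(item1), metal(tweety), green(item1).
Round 2: r1 [valid(tweety) :- metal(tweety).]; r2 [small(tweety) :- mammal(tweety), cold(item1).]; r4 [closed(item1) :- green(item1).]; r9 [stale(item1) :- cold(item1).]. New: valid(tweety), small(tweety), closed(item1), stale(item1).
Round 3: r6 [ready(item1) :- closed(item1), stale(item1), valid(tweety).]; r8 [visible(item1) :- small(tweety), metal(tweety).]. New: ready(item1), visible(item1).
Round 4: r13 [swims(tweety) :- ready(item1).]. New: swims(tweety).
Closure: {active(item1), approved(item1), closed(item1), cold(item1), flagged(tweety), flies(tweety), green(item1), hot(tweety), large(item1), mammal(tweety), metal(tweety), open(tweety), ready(item1), red(tweety), small(tweety), stale(item1), swims(tweety), valid(tweety), visible(item1), wooden(tweety)} — 20 facts.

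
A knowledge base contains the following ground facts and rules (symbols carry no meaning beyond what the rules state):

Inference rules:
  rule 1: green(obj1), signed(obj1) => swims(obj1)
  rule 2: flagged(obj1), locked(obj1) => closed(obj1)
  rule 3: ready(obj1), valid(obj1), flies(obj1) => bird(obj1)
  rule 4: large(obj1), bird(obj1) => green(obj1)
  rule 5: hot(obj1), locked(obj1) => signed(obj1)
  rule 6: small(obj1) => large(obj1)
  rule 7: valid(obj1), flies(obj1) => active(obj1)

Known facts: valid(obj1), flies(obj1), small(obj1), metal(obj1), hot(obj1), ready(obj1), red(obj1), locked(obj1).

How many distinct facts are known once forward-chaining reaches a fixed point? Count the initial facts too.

14

Round 1: rule 3 [ready(obj1), valid(obj1), flies(obj1) => bird(obj1)]; rule 5 [hot(obj1), locked(obj1) => signed(obj1)]; rule 6 [small(obj1) => large(obj1)]; rule 7 [valid(obj1), flies(obj1) => active(obj1)]. New: bird(obj1), signed(obj1), large(obj1), active(obj1).
Round 2: rule 4 [large(obj1), bird(obj1) => green(obj1)]. New: green(obj1).
Round 3: rule 1 [green(obj1), signed(obj1) => swims(obj1)]. New: swims(obj1).
Closure: {active(obj1), bird(obj1), flies(obj1), green(obj1), hot(obj1), large(obj1), locked(obj1), metal(obj1), ready(obj1), red(obj1), signed(obj1), small(obj1), swims(obj1), valid(obj1)} — 14 facts.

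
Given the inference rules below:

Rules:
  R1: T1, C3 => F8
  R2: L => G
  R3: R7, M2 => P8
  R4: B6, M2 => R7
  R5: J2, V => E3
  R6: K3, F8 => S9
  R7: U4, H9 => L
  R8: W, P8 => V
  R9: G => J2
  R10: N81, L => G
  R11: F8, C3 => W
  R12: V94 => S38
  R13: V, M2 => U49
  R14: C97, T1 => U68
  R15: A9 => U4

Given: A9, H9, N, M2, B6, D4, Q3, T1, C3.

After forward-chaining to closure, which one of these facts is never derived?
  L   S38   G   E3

S38

Round 1: R1 [T1, C3 => F8]; R4 [B6, M2 => R7]; R15 [A9 => U4]. Adds F8, R7, U4.
Round 2: R3 [R7, M2 => P8]; R7 [U4, H9 => L]; R11 [F8, C3 => W]. Adds P8, L, W.
Round 3: R2 [L => G]; R8 [W, P8 => V]. Adds G, V.
Round 4: R9 [G => J2]; R13 [V, M2 => U49]. Adds J2, U49.
Round 5: R5 [J2, V => E3]. Adds E3.
Derived: G (round 3), E3 (round 5), L (round 2). S38 never appears in any round.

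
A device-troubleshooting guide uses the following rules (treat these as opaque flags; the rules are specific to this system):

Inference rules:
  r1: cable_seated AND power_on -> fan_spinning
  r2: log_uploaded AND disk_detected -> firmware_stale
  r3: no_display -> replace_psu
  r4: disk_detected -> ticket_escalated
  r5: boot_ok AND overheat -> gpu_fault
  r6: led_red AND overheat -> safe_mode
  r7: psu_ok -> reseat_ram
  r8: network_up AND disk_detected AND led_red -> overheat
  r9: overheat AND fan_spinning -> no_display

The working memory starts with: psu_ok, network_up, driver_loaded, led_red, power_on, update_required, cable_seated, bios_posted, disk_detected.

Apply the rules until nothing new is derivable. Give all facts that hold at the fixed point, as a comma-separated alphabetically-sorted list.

Round 1 — r1, r4, r7, r8, derive fan_spinning, ticket_escalated, reseat_ram, overheat.
Round 2 — r6, r9, derive safe_mode, no_display.
Round 3 — r3, derive replace_psu.

bios_posted, cable_seated, disk_detected, driver_loaded, fan_spinning, led_red, network_up, no_display, overheat, power_on, psu_ok, replace_psu, reseat_ram, safe_mode, ticket_escalated, update_required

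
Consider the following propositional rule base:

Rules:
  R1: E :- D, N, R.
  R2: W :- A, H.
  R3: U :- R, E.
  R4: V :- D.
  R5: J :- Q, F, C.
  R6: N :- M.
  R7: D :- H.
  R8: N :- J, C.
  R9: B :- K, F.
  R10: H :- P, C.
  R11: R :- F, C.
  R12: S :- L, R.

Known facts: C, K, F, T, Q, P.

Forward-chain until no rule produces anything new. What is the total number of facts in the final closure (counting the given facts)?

Round 1 fires R5, R9, R10, R11, giving J, B, H, R.
Round 2 fires R7, R8, giving D, N.
Round 3 fires R1, R4, giving E, V.
Round 4 fires R3, giving U.
Closure: {B, C, D, E, F, H, J, K, N, P, Q, R, T, U, V} — 15 facts.

15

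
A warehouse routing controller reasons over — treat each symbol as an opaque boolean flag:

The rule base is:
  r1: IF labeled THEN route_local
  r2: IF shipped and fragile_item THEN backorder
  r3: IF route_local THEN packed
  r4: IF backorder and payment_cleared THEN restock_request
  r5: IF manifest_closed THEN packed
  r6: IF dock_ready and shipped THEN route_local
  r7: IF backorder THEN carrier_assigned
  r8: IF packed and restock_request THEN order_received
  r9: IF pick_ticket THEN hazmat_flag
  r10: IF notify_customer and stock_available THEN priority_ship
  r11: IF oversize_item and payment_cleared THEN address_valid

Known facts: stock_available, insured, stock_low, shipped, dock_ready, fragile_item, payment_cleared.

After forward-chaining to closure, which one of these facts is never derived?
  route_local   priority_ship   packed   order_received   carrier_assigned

priority_ship

[1] r2 [IF shipped and fragile_item THEN backorder]; r6 [IF dock_ready and shipped THEN route_local]. ⇒ new: backorder, route_local.
[2] r3 [IF route_local THEN packed]; r4 [IF backorder and payment_cleared THEN restock_request]; r7 [IF backorder THEN carrier_assigned]. ⇒ new: packed, restock_request, carrier_assigned.
[3] r8 [IF packed and restock_request THEN order_received]. ⇒ new: order_received.
Derived: packed (round 2), route_local (round 1), order_received (round 3), carrier_assigned (round 2). priority_ship never appears in any round.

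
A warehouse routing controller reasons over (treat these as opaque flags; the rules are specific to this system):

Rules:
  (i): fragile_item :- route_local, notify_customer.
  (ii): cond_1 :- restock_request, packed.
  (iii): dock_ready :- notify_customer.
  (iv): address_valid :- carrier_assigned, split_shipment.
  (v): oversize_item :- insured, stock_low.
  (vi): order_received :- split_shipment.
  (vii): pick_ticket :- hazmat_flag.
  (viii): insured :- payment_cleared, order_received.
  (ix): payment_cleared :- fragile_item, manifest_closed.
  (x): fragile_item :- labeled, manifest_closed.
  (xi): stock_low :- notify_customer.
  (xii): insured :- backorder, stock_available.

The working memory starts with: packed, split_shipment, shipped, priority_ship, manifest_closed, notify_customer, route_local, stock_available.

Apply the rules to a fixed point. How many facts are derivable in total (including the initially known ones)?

15

Round 1: (i) [fragile_item :- route_local, notify_customer.]; (iii) [dock_ready :- notify_customer.]; (vi) [order_received :- split_shipment.]; (xi) [stock_low :- notify_customer.]. New: fragile_item, dock_ready, order_received, stock_low.
Round 2: (ix) [payment_cleared :- fragile_item, manifest_closed.]. New: payment_cleared.
Round 3: (viii) [insured :- payment_cleared, order_received.]. New: insured.
Round 4: (v) [oversize_item :- insured, stock_low.]. New: oversize_item.
Closure: {dock_ready, fragile_item, insured, manifest_closed, notify_customer, order_received, oversize_item, packed, payment_cleared, priority_ship, route_local, shipped, split_shipment, stock_available, stock_low} — 15 facts.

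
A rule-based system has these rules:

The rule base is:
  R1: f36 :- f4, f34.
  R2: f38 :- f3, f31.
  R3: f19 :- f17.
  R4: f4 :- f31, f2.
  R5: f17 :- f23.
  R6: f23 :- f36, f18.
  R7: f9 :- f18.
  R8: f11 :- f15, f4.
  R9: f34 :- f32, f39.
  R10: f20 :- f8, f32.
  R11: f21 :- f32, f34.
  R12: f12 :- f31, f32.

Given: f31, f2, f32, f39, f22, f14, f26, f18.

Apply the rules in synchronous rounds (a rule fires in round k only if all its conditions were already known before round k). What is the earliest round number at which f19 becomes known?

5

Round 1 fires R4, R7, R9, R12, giving f4, f9, f34, f12.
Round 2 fires R1, R11, giving f36, f21.
Round 3 fires R6, giving f23.
Round 4 fires R5, giving f17.
Round 5 fires R3, giving f19.
f19 first appears in round 5.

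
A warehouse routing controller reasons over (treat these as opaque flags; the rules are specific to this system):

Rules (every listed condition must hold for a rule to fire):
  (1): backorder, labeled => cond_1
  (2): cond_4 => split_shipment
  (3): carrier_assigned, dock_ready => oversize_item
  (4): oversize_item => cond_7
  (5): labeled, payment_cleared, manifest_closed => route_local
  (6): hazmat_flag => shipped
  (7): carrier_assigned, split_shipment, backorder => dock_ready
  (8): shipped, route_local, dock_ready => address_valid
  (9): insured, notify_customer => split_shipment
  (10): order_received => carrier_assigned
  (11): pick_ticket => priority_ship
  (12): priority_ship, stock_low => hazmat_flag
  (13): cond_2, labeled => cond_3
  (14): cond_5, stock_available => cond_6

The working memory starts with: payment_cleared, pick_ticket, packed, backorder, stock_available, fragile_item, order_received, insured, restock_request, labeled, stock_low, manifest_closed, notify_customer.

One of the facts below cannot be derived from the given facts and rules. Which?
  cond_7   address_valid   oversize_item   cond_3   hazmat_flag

Round 1 — (1), (5), (9), (10), (11), derive cond_1, route_local, split_shipment, carrier_assigned, priority_ship.
Round 2 — (7), (12), derive dock_ready, hazmat_flag.
Round 3 — (3), (6), derive oversize_item, shipped.
Round 4 — (4), (8), derive cond_7, address_valid.
Derived: address_valid (round 4), oversize_item (round 3), cond_7 (round 4), hazmat_flag (round 2). cond_3 never appears in any round.

cond_3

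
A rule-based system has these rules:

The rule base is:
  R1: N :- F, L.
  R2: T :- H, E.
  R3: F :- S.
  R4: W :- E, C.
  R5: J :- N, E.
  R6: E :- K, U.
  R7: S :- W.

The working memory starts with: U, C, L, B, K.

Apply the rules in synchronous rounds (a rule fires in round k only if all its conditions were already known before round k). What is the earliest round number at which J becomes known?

6

[1] R6 [E :- K, U.]. ⇒ new: E.
[2] R4 [W :- E, C.]. ⇒ new: W.
[3] R7 [S :- W.]. ⇒ new: S.
[4] R3 [F :- S.]. ⇒ new: F.
[5] R1 [N :- F, L.]. ⇒ new: N.
[6] R5 [J :- N, E.]. ⇒ new: J.
J first appears in round 6.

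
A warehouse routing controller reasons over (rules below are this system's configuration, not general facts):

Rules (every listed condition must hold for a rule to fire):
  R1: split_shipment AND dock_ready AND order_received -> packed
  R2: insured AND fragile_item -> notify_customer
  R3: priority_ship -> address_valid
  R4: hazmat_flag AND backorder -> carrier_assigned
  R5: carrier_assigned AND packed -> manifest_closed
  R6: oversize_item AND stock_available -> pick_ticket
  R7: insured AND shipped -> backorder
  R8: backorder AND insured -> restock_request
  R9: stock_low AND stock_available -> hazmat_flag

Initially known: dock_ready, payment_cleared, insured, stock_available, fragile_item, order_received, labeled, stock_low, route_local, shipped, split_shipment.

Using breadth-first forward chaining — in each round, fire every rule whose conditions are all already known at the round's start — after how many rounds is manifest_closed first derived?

3

Round 1 — R1, R2, R7, R9, derive packed, notify_customer, backorder, hazmat_flag.
Round 2 — R4, R8, derive carrier_assigned, restock_request.
Round 3 — R5, derive manifest_closed.
manifest_closed first appears in round 3.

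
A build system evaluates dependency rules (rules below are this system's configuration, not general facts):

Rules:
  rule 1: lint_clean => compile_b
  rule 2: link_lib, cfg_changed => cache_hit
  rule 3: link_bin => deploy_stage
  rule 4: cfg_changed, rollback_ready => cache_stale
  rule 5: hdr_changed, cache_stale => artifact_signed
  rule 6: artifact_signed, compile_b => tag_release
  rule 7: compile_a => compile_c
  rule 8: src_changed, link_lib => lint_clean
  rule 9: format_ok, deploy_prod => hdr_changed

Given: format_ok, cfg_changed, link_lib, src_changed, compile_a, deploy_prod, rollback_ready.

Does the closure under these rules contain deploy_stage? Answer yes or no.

no

Round 1 fires rule 2, rule 4, rule 7, rule 8, rule 9, giving cache_hit, cache_stale, compile_c, lint_clean, hdr_changed.
Round 2 fires rule 1, rule 5, giving compile_b, artifact_signed.
Round 3 fires rule 6, giving tag_release.
Fixed point reached. deploy_stage is concluded only by rule 3; rule 3 needs link_bin (never derived).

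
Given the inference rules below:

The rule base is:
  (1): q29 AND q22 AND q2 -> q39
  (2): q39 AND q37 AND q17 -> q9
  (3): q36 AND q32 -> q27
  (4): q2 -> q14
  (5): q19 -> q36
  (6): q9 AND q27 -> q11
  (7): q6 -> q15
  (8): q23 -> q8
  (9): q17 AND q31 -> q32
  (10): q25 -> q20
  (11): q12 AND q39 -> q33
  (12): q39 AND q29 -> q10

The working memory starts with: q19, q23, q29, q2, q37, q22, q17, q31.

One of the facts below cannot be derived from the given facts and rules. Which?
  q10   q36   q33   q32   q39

Round 1: (1) [q29 AND q22 AND q2 -> q39]; (4) [q2 -> q14]; (5) [q19 -> q36]; (8) [q23 -> q8]; (9) [q17 AND q31 -> q32]. New: q39, q14, q36, q8, q32.
Round 2: (2) [q39 AND q37 AND q17 -> q9]; (3) [q36 AND q32 -> q27]; (12) [q39 AND q29 -> q10]. New: q9, q27, q10.
Round 3: (6) [q9 AND q27 -> q11]. New: q11.
Derived: q10 (round 2), q39 (round 1), q32 (round 1), q36 (round 1). q33 never appears in any round.

q33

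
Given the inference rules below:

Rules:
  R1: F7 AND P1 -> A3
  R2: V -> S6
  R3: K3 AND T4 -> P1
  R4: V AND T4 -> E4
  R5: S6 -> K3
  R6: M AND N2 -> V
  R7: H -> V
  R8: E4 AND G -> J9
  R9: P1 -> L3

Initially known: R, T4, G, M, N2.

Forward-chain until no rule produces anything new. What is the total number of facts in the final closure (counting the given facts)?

Round 1 fires R6, giving V.
Round 2 fires R2, R4, giving S6, E4.
Round 3 fires R5, R8, giving K3, J9.
Round 4 fires R3, giving P1.
Round 5 fires R9, giving L3.
Closure: {E4, G, J9, K3, L3, M, N2, P1, R, S6, T4, V} — 12 facts.

12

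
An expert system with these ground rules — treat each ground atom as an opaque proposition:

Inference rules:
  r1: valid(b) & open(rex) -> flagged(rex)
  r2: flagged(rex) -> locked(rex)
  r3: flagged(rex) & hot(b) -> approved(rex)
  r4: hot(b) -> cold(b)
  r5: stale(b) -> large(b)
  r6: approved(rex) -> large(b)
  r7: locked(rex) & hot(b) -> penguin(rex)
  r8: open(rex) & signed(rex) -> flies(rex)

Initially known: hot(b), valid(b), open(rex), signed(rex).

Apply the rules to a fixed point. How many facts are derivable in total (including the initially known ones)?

Round 1: r1 [valid(b) & open(rex) -> flagged(rex)]; r4 [hot(b) -> cold(b)]; r8 [open(rex) & signed(rex) -> flies(rex)]. New: flagged(rex), cold(b), flies(rex).
Round 2: r2 [flagged(rex) -> locked(rex)]; r3 [flagged(rex) & hot(b) -> approved(rex)]. New: locked(rex), approved(rex).
Round 3: r6 [approved(rex) -> large(b)]; r7 [locked(rex) & hot(b) -> penguin(rex)]. New: large(b), penguin(rex).
Closure: {approved(rex), cold(b), flagged(rex), flies(rex), hot(b), large(b), locked(rex), open(rex), penguin(rex), signed(rex), valid(b)} — 11 facts.

11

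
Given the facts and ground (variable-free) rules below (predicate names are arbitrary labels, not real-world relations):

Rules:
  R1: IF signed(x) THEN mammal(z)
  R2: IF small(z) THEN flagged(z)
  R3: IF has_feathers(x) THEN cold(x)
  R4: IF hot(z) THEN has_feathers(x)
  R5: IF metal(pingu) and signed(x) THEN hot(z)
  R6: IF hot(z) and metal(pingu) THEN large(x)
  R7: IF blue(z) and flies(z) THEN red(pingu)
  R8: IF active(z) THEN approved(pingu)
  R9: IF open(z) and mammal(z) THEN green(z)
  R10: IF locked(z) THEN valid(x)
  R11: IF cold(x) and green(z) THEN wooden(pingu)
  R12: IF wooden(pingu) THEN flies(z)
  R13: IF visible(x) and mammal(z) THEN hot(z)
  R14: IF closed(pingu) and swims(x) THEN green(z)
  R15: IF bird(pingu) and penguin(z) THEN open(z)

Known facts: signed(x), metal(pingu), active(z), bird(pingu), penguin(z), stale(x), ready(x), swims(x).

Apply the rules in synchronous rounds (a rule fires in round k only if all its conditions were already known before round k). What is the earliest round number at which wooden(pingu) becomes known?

Round 1 fires R1, R5, R8, R15, giving mammal(z), hot(z), approved(pingu), open(z).
Round 2 fires R4, R6, R9, giving has_feathers(x), large(x), green(z).
Round 3 fires R3, giving cold(x).
Round 4 fires R11, giving wooden(pingu).
wooden(pingu) first appears in round 4.

4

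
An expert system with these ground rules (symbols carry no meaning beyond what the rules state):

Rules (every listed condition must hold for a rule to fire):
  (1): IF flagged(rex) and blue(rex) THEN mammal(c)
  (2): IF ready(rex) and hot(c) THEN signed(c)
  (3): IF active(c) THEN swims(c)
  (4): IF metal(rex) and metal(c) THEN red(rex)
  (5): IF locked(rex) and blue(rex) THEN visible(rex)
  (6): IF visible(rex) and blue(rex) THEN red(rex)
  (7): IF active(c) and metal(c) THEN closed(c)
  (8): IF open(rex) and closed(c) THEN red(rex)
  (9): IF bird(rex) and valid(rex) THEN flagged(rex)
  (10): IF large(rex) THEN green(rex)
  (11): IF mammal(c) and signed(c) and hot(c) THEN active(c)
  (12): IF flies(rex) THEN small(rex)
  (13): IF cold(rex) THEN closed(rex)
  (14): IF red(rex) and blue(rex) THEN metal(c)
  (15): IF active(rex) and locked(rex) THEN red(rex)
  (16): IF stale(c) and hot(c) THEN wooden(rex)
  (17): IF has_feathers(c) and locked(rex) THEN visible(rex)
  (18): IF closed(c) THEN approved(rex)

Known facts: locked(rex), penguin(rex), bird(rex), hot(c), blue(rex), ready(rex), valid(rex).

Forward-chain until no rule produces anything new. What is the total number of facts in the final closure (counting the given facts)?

17

Round 1: (2) [IF ready(rex) and hot(c) THEN signed(c)]; (5) [IF locked(rex) and blue(rex) THEN visible(rex)]; (9) [IF bird(rex) and valid(rex) THEN flagged(rex)]. Adds signed(c), visible(rex), flagged(rex).
Round 2: (1) [IF flagged(rex) and blue(rex) THEN mammal(c)]; (6) [IF visible(rex) and blue(rex) THEN red(rex)]. Adds mammal(c), red(rex).
Round 3: (11) [IF mammal(c) and signed(c) and hot(c) THEN active(c)]; (14) [IF red(rex) and blue(rex) THEN metal(c)]. Adds active(c), metal(c).
Round 4: (3) [IF active(c) THEN swims(c)]; (7) [IF active(c) and metal(c) THEN closed(c)]. Adds swims(c), closed(c).
Round 5: (18) [IF closed(c) THEN approved(rex)]. Adds approved(rex).
Closure: {active(c), approved(rex), bird(rex), blue(rex), closed(c), flagged(rex), hot(c), locked(rex), mammal(c), metal(c), penguin(rex), ready(rex), red(rex), signed(c), swims(c), valid(rex), visible(rex)} — 17 facts.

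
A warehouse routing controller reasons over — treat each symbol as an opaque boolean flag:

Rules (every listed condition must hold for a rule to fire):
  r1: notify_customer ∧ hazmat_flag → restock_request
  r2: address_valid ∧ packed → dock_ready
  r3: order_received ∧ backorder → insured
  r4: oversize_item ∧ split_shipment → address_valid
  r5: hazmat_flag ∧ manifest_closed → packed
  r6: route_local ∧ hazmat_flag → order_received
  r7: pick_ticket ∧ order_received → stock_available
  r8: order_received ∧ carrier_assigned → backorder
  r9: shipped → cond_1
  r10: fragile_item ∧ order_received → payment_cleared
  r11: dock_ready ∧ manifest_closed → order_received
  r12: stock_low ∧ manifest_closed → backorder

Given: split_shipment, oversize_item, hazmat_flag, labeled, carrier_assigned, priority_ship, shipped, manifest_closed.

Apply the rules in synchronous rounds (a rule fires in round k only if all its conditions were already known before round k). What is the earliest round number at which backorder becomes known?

4

[1] r4 [oversize_item ∧ split_shipment → address_valid]; r5 [hazmat_flag ∧ manifest_closed → packed]; r9 [shipped → cond_1]. ⇒ new: address_valid, packed, cond_1.
[2] r2 [address_valid ∧ packed → dock_ready]. ⇒ new: dock_ready.
[3] r11 [dock_ready ∧ manifest_closed → order_received]. ⇒ new: order_received.
[4] r8 [order_received ∧ carrier_assigned → backorder]. ⇒ new: backorder.
backorder first appears in round 4.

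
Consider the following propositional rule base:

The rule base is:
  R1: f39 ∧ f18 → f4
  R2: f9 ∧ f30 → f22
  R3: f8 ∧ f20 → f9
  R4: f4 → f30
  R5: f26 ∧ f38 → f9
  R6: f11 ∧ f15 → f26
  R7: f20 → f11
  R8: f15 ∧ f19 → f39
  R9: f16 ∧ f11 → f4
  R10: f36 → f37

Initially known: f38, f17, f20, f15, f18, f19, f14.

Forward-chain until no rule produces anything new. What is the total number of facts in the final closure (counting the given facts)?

Round 1: R7 [f20 → f11]; R8 [f15 ∧ f19 → f39]. New: f11, f39.
Round 2: R1 [f39 ∧ f18 → f4]; R6 [f11 ∧ f15 → f26]. New: f4, f26.
Round 3: R4 [f4 → f30]; R5 [f26 ∧ f38 → f9]. New: f30, f9.
Round 4: R2 [f9 ∧ f30 → f22]. New: f22.
Closure: {f11, f14, f15, f17, f18, f19, f20, f22, f26, f30, f38, f39, f4, f9} — 14 facts.

14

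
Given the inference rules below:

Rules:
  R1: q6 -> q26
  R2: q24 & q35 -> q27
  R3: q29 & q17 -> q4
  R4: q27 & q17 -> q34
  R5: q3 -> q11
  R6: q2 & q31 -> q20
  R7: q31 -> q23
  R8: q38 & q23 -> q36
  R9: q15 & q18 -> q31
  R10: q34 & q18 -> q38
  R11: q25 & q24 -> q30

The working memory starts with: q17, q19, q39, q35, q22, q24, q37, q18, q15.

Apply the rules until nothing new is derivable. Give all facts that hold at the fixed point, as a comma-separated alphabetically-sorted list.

q15, q17, q18, q19, q22, q23, q24, q27, q31, q34, q35, q36, q37, q38, q39

Round 1 fires R2, R9, giving q27, q31.
Round 2 fires R4, R7, giving q34, q23.
Round 3 fires R10, giving q38.
Round 4 fires R8, giving q36.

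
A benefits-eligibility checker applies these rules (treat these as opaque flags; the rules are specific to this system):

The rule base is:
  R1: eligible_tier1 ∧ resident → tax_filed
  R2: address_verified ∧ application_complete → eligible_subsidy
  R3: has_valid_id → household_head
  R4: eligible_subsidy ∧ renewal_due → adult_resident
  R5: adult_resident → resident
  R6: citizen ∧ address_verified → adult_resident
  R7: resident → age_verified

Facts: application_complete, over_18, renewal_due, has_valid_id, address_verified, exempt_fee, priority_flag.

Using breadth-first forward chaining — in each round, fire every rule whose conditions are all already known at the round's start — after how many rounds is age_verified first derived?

4

Round 1 — R2, R3, derive eligible_subsidy, household_head.
Round 2 — R4, derive adult_resident.
Round 3 — R5, derive resident.
Round 4 — R7, derive age_verified.
age_verified first appears in round 4.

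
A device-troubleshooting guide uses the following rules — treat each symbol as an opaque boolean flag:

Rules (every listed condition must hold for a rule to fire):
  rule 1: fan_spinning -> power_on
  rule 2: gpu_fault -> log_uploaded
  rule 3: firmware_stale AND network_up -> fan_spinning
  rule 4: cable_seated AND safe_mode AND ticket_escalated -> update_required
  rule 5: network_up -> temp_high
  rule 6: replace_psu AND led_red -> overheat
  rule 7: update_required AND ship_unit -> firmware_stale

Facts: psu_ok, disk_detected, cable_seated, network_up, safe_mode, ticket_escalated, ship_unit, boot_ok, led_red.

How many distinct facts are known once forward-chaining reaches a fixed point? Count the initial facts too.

Round 1: rule 4 [cable_seated AND safe_mode AND ticket_escalated -> update_required]; rule 5 [network_up -> temp_high]. Adds update_required, temp_high.
Round 2: rule 7 [update_required AND ship_unit -> firmware_stale]. Adds firmware_stale.
Round 3: rule 3 [firmware_stale AND network_up -> fan_spinning]. Adds fan_spinning.
Round 4: rule 1 [fan_spinning -> power_on]. Adds power_on.
Closure: {boot_ok, cable_seated, disk_detected, fan_spinning, firmware_stale, led_red, network_up, power_on, psu_ok, safe_mode, ship_unit, temp_high, ticket_escalated, update_required} — 14 facts.

14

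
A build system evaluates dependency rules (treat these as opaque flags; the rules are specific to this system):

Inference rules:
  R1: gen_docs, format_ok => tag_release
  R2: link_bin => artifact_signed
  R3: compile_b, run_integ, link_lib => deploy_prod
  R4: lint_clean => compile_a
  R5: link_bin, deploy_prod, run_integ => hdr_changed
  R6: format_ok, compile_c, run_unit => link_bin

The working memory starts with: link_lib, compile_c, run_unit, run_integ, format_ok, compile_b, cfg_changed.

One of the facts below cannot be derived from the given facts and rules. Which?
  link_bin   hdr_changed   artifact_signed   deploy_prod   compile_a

compile_a

[1] R3 [compile_b, run_integ, link_lib => deploy_prod]; R6 [format_ok, compile_c, run_unit => link_bin]. ⇒ new: deploy_prod, link_bin.
[2] R2 [link_bin => artifact_signed]; R5 [link_bin, deploy_prod, run_integ => hdr_changed]. ⇒ new: artifact_signed, hdr_changed.
Derived: hdr_changed (round 2), deploy_prod (round 1), link_bin (round 1), artifact_signed (round 2). compile_a never appears in any round.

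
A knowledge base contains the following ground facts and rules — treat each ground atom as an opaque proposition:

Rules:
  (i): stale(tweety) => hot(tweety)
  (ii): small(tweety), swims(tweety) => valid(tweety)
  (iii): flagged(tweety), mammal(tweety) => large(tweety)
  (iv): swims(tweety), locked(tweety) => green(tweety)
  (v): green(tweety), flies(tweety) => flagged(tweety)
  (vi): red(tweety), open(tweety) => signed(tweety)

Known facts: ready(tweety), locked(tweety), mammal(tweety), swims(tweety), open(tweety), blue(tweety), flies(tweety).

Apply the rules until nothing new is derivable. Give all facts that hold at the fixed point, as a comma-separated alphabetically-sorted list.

blue(tweety), flagged(tweety), flies(tweety), green(tweety), large(tweety), locked(tweety), mammal(tweety), open(tweety), ready(tweety), swims(tweety)

Round 1: (iv) [swims(tweety), locked(tweety) => green(tweety)]. Adds green(tweety).
Round 2: (v) [green(tweety), flies(tweety) => flagged(tweety)]. Adds flagged(tweety).
Round 3: (iii) [flagged(tweety), mammal(tweety) => large(tweety)]. Adds large(tweety).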